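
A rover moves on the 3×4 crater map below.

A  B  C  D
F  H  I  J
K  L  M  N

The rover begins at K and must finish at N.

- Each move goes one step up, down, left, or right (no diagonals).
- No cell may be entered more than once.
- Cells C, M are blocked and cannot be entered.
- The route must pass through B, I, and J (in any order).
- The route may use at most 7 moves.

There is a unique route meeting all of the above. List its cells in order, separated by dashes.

Any route must reach B, I, and J and still end at N within 7 moves, so the order of the required stops is forced.
Route from K: up 2 to A, right 1 to B, down 1 to H, right 2 to J, down 1 to N — 7 moves in all.
Check: all required cells visited; 7 ≤ 7 moves.

K - F - A - B - H - I - J - N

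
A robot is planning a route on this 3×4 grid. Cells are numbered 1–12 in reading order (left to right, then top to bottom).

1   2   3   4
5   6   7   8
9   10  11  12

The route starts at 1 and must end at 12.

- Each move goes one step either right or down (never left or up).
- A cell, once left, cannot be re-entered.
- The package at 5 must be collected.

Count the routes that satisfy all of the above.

4

A right/down-only route from 1 to 12 makes exactly 2 down-moves and 3 right-moves in some order.
With no other constraints that would be C(5,2) = 10 routes.
Split at 5 and multiply the segment counts: 1→5: 1; 5→12: 4; product = 4.
That gives 4 routes.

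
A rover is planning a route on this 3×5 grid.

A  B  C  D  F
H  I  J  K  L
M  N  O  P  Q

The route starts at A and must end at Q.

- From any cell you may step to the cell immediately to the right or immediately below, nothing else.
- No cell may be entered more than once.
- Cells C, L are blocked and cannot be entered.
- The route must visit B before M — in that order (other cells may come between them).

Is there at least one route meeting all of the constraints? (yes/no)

M lies to the left of B, so going from B to M would need a leftward move — but moves only go right/down, so B cannot be visited before M.

no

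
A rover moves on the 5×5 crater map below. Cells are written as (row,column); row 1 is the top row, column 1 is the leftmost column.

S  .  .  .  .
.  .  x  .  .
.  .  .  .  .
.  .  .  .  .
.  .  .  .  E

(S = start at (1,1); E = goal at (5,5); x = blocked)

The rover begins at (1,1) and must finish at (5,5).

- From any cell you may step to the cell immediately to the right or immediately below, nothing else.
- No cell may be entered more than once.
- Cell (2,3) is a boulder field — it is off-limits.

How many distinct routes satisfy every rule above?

40

A right/down-only route from (1,1) to (5,5) makes exactly 4 down-moves and 4 right-moves in some order.
With no other constraints that would be C(8,4) = 70 routes.
Subtract routes through each blocked cell (inclusion–exclusion for overlaps): − through (2,3): 30 → 40.
That gives 40 routes.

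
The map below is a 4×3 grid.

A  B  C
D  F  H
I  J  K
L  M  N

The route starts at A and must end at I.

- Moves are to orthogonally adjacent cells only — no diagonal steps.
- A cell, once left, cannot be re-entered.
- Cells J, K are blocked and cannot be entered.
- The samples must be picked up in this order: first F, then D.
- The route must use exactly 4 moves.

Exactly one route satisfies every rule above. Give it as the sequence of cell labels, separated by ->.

A -> B -> F -> D -> I

The waypoints must appear in the order F, D, with no cell reused.
Route from A: right 1 to B, down 1 to F, left 1 to D, down 1 to I — 4 moves in all.
Check: order respected (F at step 2, D at step 3); 4 moves as required.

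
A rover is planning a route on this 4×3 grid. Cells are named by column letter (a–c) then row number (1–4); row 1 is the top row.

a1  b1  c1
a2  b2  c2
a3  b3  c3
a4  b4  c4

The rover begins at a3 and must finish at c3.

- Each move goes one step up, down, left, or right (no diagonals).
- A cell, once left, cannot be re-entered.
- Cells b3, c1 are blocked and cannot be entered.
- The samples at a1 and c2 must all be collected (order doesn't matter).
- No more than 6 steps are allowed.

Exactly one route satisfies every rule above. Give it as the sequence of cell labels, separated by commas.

Any route must reach a1 and c2 and still end at c3 within 6 moves, so the order of the required stops is forced.
Route from a3: up 2 to a1, right 1 to b1, down 1 to b2, right 1 to c2, down 1 to c3 — 6 moves in all.
Check: all required cells visited; 6 ≤ 6 moves.

a3, a2, a1, b1, b2, c2, c3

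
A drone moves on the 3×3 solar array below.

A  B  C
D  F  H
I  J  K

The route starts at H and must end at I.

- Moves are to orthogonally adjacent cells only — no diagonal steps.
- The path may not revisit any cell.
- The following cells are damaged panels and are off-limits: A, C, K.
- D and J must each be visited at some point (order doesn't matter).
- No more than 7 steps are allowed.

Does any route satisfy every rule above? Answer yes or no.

no

Exhausting the options from H, every branch either dead-ends against blocked cells, would have to re-enter a cell already used, runs past the 7-move limit, or reaches the goal with a constraint still unmet.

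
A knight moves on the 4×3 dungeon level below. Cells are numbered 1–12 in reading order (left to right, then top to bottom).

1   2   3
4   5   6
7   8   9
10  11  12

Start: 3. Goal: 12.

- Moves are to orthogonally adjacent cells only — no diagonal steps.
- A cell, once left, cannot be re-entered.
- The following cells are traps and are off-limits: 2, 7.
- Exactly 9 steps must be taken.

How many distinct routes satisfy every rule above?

0

Need simple routes of exactly 9 moves from 3 to 12 (Manhattan distance 3, so 3 moves are spent on a detour and 3 undoing it).
No route satisfies every constraint, so the count is 0.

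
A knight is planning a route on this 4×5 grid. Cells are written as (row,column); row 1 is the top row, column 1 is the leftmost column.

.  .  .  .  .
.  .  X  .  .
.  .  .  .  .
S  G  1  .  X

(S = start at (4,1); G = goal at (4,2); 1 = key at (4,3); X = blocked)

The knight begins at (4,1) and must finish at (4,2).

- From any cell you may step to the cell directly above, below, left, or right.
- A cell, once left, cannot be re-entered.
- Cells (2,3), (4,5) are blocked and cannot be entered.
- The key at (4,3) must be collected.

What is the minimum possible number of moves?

Any route passes through (4,3) somewhere between (4,1) and (4,2). Summing Manhattan distances along the two legs ((4,1) → (4,3) → (4,2)) gives a lower bound of 2 + 1 = 3 moves.
The shortest route satisfying every rule uses 5 moves: (4,1) → (3,1) → (3,2) → (3,3) → (4,3) → (4,2).
The no-revisit rule (legs can't share cells) pushes the minimum above the 3-move bound; an exhaustive check rules out every length from 3 to 4, leaving 5 as the minimum.

5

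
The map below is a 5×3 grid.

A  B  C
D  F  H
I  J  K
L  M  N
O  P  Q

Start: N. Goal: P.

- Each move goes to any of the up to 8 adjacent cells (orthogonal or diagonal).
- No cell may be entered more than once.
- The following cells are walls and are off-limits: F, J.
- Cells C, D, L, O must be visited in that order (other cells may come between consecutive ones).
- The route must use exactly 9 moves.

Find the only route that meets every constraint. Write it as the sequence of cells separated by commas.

N, K, H, C, B, D, I, L, O, P

The waypoints must appear in the order C, D, L, O, with no cell reused.
Route from N: 3× up (reaching C), left to B, down-left to D, 3× down (reaching O), right to P — 9 moves in all.
Check: order respected (C at step 3, D at step 5, L at step 7, O at step 8); 9 moves as required.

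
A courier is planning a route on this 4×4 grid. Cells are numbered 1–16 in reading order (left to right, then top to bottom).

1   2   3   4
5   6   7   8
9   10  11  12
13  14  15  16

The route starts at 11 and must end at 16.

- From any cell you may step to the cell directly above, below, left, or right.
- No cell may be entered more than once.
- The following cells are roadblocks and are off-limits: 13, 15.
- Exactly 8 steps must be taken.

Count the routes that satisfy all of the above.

Need simple routes of exactly 8 moves from 11 to 16 (Manhattan distance 2, so 3 moves are spent on a detour and 3 undoing it).
Enumerating: 11 7 6 2 3 4 8 12 16 | 11 10 6 2 3 7 8 12 16 | 11 10 6 2 3 4 8 12 16 | 11 10 6 7 3 4 8 12 16 | 11 10 9 5 6 7 8 12 16.
That gives 5 routes.

5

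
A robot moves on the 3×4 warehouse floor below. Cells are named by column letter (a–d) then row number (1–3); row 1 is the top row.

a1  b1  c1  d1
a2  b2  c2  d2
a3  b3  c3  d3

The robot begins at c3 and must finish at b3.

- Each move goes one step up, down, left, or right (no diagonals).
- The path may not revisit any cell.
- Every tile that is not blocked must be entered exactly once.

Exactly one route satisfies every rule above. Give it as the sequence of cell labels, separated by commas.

Need to visit all 12 open cells exactly once, starting at c3 and ending at b3.
Cell d3 has only two open neighbours (d2 and c3), so the path must pass straight through it: one of those is the cell it's entered from and the other is where it exits.
Route from c3: right to d3, 2× up (reaching d1), left to c1, down to c2, left to b2, up to b1, left to a1, 2× down (reaching a3), right to b3 — 11 moves in all.
Check: all 12 open cells covered.

c3, d3, d2, d1, c1, c2, b2, b1, a1, a2, a3, b3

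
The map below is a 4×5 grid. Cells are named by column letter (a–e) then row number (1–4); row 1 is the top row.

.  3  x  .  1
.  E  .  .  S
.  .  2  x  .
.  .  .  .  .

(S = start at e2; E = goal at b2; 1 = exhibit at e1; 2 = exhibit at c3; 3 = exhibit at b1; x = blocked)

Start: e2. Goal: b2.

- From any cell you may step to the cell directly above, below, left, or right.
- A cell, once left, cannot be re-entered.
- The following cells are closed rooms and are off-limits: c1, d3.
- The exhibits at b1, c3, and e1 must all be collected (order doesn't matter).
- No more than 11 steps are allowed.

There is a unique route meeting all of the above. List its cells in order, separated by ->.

e2 -> e1 -> d1 -> d2 -> c2 -> c3 -> b3 -> a3 -> a2 -> a1 -> b1 -> b2

The 11-move cap with required stops at b1, c3, e1 leaves no slack for detours.
Route from e2: up 1 to e1, left 1 to d1, down 1 to d2, left 1 to c2, down 1 to c3, left 2 to a3, up 2 to a1, right 1 to b1, down 1 to b2 — 11 moves in all.
Check: all required cells visited; 11 ≤ 11 moves.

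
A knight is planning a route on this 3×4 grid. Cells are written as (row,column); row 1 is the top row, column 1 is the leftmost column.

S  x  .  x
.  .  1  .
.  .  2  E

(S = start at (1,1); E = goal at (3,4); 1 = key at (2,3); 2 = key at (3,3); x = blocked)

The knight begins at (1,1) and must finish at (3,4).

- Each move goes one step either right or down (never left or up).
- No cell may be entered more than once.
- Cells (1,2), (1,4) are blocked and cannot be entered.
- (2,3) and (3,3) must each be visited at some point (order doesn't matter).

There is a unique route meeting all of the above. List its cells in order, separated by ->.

Moves only go right or down, so the column and row indices never decrease.
Route from (1,1): down to (2,1), 2× right (reaching (2,3)), down to (3,3), right to (3,4) — 5 moves in all.
Check: all required cells visited.

(1,1) -> (2,1) -> (2,2) -> (2,3) -> (3,3) -> (3,4)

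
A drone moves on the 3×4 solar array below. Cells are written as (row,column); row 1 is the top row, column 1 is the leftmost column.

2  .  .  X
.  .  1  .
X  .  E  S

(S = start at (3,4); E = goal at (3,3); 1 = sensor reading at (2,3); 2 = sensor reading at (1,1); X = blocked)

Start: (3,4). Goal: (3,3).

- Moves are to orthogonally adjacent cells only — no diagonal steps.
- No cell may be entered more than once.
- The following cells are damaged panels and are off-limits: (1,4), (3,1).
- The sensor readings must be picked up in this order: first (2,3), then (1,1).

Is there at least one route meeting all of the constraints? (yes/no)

yes

One route that works: (3,4) → (2,4) → (2,3) → (1,3) → (1,2) → (1,1) → (2,1) → (2,2) → (3,2) → (3,3).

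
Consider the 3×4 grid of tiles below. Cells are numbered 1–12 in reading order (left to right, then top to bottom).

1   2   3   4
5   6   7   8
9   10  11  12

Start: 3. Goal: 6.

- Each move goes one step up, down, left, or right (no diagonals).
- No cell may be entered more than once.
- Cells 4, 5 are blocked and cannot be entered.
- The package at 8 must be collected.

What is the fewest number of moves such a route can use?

6

Any route passes through 8 somewhere between 3 and 6. Summing Manhattan distances along the two legs (3 → 8 → 6) gives a lower bound of 2 + 2 = 4 moves.
The shortest route satisfying every rule uses 6 moves: 3 → 7 → 8 → 12 → 11 → 10 → 6.
The bound of 4 isn't tight here; checking systematically, no route of length 4 through 5 satisfies every constraint, so 6 is the minimum.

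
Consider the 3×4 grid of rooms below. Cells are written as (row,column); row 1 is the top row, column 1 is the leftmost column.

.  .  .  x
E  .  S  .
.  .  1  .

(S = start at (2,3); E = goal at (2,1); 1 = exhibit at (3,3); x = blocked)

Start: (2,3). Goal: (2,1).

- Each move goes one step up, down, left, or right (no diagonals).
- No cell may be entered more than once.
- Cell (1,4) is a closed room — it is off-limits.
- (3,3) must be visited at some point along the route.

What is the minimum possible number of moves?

Any route passes through (3,3) somewhere between (2,3) and (2,1). Summing Manhattan distances along the two legs ((2,3) → (3,3) → (2,1)) gives a lower bound of 1 + 3 = 4 moves.
A route of 4 moves achieves this: (2,3) → (3,3) → (3,2) → (2,2) → (2,1).
Since 4 matches the lower bound, it is optimal.

4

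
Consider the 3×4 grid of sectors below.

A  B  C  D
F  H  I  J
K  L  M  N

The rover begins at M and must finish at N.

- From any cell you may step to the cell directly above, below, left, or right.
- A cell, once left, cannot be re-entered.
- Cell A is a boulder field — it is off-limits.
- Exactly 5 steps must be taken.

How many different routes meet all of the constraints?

Need simple routes of exactly 5 moves from M to N (Manhattan distance 1, so 2 moves are spent on a detour and 2 undoing it).
Enumerating: M I C D J N | M L H I J N.
That gives 2 routes.

2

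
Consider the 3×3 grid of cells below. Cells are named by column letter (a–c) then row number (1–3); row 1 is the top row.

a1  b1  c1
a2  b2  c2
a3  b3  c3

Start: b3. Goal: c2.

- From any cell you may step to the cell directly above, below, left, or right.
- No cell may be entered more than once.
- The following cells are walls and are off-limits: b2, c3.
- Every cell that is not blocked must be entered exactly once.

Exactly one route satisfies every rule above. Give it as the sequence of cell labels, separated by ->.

b3 -> a3 -> a2 -> a1 -> b1 -> c1 -> c2

Need to visit all 7 open cells exactly once, starting at b3 and ending at c2.
Cell a2 has only two open neighbours (a1 and a3), so the path must pass straight through it: one of those is the cell it's entered from and the other is where it exits.
Route from b3: left to a3, 2× up (reaching a1), 2× right (reaching c1), down to c2 — 6 moves in all.
Check: all 7 open cells covered.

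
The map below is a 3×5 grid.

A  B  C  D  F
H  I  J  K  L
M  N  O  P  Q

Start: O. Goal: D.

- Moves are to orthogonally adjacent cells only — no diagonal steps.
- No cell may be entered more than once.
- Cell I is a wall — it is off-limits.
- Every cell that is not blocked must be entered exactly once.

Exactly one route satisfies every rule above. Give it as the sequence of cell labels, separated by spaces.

Need to visit all 14 open cells exactly once, starting at O and ending at D.
Cell B has only two open neighbours (A and C), so the path must pass straight through it: one of those is the cell it's entered from and the other is where it exits.
Route from O: 2× left (reaching M), 2× up (reaching A), 2× right (reaching C), down to J, right to K, down to P, right to Q, 2× up (reaching F), left to D — 13 moves in all.
Check: all 14 open cells covered.

O N M H A B C J K P Q L F D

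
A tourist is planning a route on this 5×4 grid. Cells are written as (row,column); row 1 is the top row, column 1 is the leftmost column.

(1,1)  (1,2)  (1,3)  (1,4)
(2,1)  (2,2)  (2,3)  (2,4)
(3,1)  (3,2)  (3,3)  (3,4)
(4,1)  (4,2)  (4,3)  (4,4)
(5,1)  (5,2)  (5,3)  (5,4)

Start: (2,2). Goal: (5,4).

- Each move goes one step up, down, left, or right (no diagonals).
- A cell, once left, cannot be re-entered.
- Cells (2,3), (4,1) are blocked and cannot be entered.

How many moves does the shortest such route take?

The Manhattan distance from (2,2) to (5,4) is |2−5| + |2−4| = 5, so at least 5 moves are needed.
A route of 5 moves achieves this: (2,2) → (3,2) → (4,2) → (5,2) → (5,3) → (5,4).
Since 5 matches the lower bound, it is optimal.

5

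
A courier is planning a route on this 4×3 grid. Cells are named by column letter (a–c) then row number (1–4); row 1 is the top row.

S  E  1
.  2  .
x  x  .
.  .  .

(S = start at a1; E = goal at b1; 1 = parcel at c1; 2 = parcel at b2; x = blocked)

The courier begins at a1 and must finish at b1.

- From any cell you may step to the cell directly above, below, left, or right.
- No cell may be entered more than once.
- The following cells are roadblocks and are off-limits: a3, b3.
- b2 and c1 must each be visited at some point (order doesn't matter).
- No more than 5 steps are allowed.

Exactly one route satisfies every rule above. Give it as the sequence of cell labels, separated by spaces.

The budget equals the shortest possible length, so every move has to be on a shortest route through the required cells.
Route from a1: down 1 to a2, right 2 to c2, up 1 to c1, left 1 to b1 — 5 moves in all.
Check: all required cells visited; 5 ≤ 5 moves.

a1 a2 b2 c2 c1 b1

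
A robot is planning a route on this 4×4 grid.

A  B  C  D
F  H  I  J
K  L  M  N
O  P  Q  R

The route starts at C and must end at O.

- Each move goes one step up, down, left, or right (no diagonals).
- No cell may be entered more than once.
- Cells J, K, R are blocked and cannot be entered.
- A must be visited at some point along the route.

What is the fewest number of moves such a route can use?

Any route passes through A somewhere between C and O. Summing Manhattan distances along the two legs (C → A → O) gives a lower bound of 2 + 3 = 5 moves.
That bound ignores the blocked cells. Measuring each leg by the fewest moves that actually steer around them (C→A: 2; A→O: 5) raises the lower bound to 7.
A route of 7 moves exists: C → B → A → F → H → L → P → O.
Since 7 matches that lower bound, it is optimal.

7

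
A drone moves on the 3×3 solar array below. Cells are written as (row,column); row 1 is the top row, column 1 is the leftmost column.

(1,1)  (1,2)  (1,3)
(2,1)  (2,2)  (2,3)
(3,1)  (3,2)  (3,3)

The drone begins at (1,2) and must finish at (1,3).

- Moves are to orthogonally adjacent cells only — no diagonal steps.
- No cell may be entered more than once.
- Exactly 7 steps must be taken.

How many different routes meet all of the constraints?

Need simple routes of exactly 7 moves from (1,2) to (1,3) (Manhattan distance 1, so 3 moves are spent on a detour and 3 undoing it).
Enumerating: (1,2) (2,2) (2,1) (3,1) (3,2) (3,3) (2,3) (1,3) | (1,2) (1,1) (2,1) (3,1) (3,2) (2,2) (2,3) (1,3) | (1,2) (1,1) (2,1) (3,1) (3,2) (3,3) (2,3) (1,3) | (1,2) (1,1) (2,1) (2,2) (3,2) (3,3) (2,3) (1,3).
That gives 4 routes.

4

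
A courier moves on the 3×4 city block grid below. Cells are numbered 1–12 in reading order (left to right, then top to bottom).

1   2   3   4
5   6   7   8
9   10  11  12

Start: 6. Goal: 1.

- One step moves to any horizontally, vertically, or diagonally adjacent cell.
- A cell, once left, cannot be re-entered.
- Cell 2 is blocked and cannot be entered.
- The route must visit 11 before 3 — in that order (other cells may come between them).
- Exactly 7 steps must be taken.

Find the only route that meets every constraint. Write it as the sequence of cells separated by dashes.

6 - 11 - 8 - 3 - 7 - 10 - 5 - 1

The waypoints must appear in the order 11, 3, with no cell reused.
Route from 6: down-right 1 to 11, up-right 1 to 8, up-left 1 to 3, down 1 to 7, down-left 1 to 10, up-left 1 to 5, up 1 to 1 — 7 moves in all.
Check: order respected (11 at step 1, 3 at step 3); 7 moves as required.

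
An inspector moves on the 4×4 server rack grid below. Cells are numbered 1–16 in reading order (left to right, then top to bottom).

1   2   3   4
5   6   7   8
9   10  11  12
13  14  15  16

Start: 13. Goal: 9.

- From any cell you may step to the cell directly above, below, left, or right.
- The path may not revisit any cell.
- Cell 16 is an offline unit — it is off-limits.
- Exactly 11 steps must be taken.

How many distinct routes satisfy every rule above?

23

Need simple routes of exactly 11 moves from 13 to 9 (Manhattan distance 1, so 5 moves are spent on a detour and 5 undoing it).
Branch systematically from the start, pruning whenever the remaining move budget drops below the Manhattan distance to 9 or differs from it in parity. Every completion starts via 14: 23 (no valid completion starts via 9).
That gives 23 routes.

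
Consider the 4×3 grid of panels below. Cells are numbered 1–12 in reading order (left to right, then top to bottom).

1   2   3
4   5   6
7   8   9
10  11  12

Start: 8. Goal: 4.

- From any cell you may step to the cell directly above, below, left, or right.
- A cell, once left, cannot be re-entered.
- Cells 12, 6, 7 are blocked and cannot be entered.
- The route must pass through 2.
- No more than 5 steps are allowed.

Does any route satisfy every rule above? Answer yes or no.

yes

One route that works: 8 → 5 → 2 → 1 → 4.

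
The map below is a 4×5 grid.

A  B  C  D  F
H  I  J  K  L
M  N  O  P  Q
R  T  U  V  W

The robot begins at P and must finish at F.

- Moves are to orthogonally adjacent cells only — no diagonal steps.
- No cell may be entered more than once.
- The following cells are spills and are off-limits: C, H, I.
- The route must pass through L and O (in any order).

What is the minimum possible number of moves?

Any route passes through L and O in some order between P and F. Summing Manhattan distances along each leg and taking the cheapest ordering (P → O → L → F) gives a lower bound of 1 + 3 + 1 = 5 moves.
A route of 5 moves achieves this: P → O → J → K → L → F.
Since 5 matches the lower bound, it is optimal.

5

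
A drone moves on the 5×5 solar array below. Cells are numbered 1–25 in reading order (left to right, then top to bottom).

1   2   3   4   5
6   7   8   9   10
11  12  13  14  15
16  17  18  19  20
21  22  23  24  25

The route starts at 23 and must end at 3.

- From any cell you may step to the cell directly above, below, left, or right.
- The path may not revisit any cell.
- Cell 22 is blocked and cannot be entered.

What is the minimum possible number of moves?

The Manhattan distance from 23 to 3 is |5−1| + |3−3| = 4, so at least 4 moves are needed.
A route of 4 moves achieves this: 23 → 18 → 13 → 8 → 3.
Since 4 matches the lower bound, it is optimal.

4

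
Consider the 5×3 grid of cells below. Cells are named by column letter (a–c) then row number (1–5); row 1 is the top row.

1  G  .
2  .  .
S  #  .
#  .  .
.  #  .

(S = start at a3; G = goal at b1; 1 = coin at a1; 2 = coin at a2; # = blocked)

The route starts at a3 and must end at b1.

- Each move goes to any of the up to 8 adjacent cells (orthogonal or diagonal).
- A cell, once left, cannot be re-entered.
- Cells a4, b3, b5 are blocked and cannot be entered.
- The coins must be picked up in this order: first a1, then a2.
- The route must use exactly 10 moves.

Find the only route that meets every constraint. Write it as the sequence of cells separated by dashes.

The waypoints must appear in the order a1, a2, with no cell reused.
Route from a3: 2× down-right (reaching c5), 4× up (reaching c1), down-left to b2, up-left to a1, down to a2, up-right to b1 — 10 moves in all.
Check: order respected (1 at step 8, 2 at step 9); 10 moves as required.

a3 - b4 - c5 - c4 - c3 - c2 - c1 - b2 - a1 - a2 - b1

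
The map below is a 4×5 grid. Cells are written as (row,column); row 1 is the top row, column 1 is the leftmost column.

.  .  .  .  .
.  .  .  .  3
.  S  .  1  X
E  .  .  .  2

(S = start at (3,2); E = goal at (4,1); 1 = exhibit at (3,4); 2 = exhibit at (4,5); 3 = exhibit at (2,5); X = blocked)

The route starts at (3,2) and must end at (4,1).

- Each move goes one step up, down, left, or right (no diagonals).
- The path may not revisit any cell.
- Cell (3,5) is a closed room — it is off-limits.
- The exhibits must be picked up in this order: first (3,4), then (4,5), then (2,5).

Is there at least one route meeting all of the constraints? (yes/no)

no

(4,5) must be visited but has only one open neighbour ((4,4)), and it is neither the start nor the goal — the route would have to enter and leave through (4,4), re-entering it.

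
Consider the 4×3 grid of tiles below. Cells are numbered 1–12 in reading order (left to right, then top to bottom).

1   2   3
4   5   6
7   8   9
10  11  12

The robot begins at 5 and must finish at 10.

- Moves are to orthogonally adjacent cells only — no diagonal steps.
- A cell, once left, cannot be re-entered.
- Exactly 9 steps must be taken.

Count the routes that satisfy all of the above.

7

Need simple routes of exactly 9 moves from 5 to 10 (Manhattan distance 3, so 3 moves are spent on a detour and 3 undoing it).
Enumerating: 5 2 1 4 7 8 9 12 11 10 | 5 2 3 6 9 12 11 8 7 10 | 5 8 9 6 3 2 1 4 7 10 | 5 4 1 2 3 6 9 12 11 10 | 5 4 1 2 3 6 9 8 11 10 | 5 4 1 2 3 6 9 8 7 10 | 5 6 3 2 1 4 7 8 11 10.
That gives 7 routes.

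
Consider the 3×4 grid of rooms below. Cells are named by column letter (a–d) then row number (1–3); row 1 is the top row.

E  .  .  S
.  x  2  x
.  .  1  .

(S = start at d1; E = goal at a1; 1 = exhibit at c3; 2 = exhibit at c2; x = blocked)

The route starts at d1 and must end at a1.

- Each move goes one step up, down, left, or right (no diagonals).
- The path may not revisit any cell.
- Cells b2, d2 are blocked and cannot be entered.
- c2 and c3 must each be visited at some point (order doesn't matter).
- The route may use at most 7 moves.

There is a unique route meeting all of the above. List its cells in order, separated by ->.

d1 -> c1 -> c2 -> c3 -> b3 -> a3 -> a2 -> a1

The budget equals the shortest possible length, so every move has to be on a shortest route through the required cells.
Route from d1: left to c1, 2× down (reaching c3), 2× left (reaching a3), 2× up (reaching a1) — 7 moves in all.
Check: all required cells visited; 7 ≤ 7 moves.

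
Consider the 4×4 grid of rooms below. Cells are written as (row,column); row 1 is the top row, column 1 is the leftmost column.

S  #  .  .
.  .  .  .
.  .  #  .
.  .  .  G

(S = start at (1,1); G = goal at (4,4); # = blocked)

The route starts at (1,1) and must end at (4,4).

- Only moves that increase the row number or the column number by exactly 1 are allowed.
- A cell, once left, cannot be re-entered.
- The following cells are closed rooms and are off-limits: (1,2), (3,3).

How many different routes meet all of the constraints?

A right/down-only route from (1,1) to (4,4) makes exactly 3 down-moves and 3 right-moves in some order.
With no other constraints that would be C(6,3) = 20 routes.
Subtract routes through each blocked cell (inclusion–exclusion for overlaps): − through (1,2): 10 − through (3,3): 12 + through (1,2)&(3,3): 6 → 4.
That gives 4 routes.

4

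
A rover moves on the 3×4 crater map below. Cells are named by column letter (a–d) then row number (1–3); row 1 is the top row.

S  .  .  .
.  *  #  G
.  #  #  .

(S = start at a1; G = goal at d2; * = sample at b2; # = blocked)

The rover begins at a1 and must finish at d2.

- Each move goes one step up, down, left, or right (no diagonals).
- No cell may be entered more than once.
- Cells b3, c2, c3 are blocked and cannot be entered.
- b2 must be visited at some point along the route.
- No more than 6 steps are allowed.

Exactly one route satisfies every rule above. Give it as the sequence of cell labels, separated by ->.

a1 -> a2 -> b2 -> b1 -> c1 -> d1 -> d2

The 6-move cap with required stops at b2 leaves no slack for detours.
Route from a1: down 1 to a2, right 1 to b2, up 1 to b1, right 2 to d1, down 1 to d2 — 6 moves in all.
Check: all required cells visited; 6 ≤ 6 moves.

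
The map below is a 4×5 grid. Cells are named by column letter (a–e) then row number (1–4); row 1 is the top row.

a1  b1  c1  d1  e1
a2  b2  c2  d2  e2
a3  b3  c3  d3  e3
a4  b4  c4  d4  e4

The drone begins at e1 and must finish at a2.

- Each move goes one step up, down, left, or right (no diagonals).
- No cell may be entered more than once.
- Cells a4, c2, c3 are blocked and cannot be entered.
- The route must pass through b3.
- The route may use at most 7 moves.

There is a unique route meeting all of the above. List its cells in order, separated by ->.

The budget equals the shortest possible length, so every move has to be on a shortest route through the required cells.
Route from e1: left 3 to b1, down 2 to b3, left 1 to a3, up 1 to a2 — 7 moves in all.
Check: all required cells visited; 7 ≤ 7 moves.

e1 -> d1 -> c1 -> b1 -> b2 -> b3 -> a3 -> a2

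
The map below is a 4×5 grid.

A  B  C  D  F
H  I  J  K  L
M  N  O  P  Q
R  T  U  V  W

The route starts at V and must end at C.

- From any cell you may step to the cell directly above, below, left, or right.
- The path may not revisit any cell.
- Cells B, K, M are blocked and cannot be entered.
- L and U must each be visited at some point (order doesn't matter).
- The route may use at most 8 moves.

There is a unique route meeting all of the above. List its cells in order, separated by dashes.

V - U - O - P - Q - L - F - D - C

The budget equals the shortest possible length, so every move has to be on a shortest route through the required cells.
Route from V: left to U, up to O, 2× right (reaching Q), 2× up (reaching F), 2× left (reaching C) — 8 moves in all.
Check: all required cells visited; 8 ≤ 8 moves.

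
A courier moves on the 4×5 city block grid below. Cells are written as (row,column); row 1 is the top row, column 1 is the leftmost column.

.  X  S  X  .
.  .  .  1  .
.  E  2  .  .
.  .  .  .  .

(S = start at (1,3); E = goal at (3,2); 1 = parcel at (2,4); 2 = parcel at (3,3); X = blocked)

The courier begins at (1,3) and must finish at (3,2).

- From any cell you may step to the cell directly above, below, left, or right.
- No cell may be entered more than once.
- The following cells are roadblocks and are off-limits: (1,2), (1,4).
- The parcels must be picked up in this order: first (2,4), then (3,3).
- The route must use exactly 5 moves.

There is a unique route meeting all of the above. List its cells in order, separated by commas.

The waypoints must appear in the order (2,4), (3,3), with no cell reused.
Route from (1,3): down 1 to (2,3), right 1 to (2,4), down 1 to (3,4), left 2 to (3,2) — 5 moves in all.
Check: order respected (1 at step 2, 2 at step 4); 5 moves as required.

(1,3), (2,3), (2,4), (3,4), (3,3), (3,2)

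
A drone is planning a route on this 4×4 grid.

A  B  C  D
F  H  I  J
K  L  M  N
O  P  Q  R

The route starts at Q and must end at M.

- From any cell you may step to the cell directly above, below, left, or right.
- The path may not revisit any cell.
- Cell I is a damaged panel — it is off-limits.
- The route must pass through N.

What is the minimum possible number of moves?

3

Any route passes through N somewhere between Q and M. Summing Manhattan distances along the two legs (Q → N → M) gives a lower bound of 2 + 1 = 3 moves.
A route of 3 moves achieves this: Q → R → N → M.
Since 3 matches the lower bound, it is optimal.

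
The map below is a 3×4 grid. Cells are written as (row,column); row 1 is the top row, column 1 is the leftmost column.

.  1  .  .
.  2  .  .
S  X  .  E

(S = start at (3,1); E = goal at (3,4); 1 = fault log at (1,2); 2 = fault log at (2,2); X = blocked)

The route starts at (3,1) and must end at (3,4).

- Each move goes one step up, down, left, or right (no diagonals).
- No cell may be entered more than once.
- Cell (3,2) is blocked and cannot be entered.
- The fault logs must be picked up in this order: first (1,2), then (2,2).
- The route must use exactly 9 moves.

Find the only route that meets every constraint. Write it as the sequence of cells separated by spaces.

The waypoints must appear in the order (1,2), (2,2), with no cell reused.
Route from (3,1): 2× up (reaching (1,1)), right to (1,2), down to (2,2), right to (2,3), up to (1,3), right to (1,4), 2× down (reaching (3,4)) — 9 moves in all.
Check: order respected (1 at step 3, 2 at step 4); 9 moves as required.

(3,1) (2,1) (1,1) (1,2) (2,2) (2,3) (1,3) (1,4) (2,4) (3,4)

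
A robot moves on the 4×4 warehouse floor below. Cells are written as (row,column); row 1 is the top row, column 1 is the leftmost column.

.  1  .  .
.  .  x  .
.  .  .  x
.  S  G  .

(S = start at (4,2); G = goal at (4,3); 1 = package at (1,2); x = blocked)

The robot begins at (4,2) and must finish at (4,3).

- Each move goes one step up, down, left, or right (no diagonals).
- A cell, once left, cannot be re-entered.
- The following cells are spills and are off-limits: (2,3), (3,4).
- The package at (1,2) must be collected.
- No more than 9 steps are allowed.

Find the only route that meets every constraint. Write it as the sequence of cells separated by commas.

(4,2), (4,1), (3,1), (2,1), (1,1), (1,2), (2,2), (3,2), (3,3), (4,3)

The budget equals the shortest possible length, so every move has to be on a shortest route through the required cells.
Route from (4,2): left 1 to (4,1), up 3 to (1,1), right 1 to (1,2), down 2 to (3,2), right 1 to (3,3), down 1 to (4,3) — 9 moves in all.
Check: all required cells visited; 9 ≤ 9 moves.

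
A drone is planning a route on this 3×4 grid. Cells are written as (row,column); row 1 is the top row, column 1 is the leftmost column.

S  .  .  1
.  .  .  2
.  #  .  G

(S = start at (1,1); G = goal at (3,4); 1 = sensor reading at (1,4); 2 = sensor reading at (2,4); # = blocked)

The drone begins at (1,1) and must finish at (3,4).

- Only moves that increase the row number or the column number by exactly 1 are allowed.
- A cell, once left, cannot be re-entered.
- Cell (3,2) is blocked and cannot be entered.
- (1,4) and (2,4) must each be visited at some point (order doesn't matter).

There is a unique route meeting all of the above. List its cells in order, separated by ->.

Moves only go right or down, so the column and row indices never decrease.
Route from (1,1): right 3 to (1,4), down 2 to (3,4) — 5 moves in all.
Check: all required cells visited.

(1,1) -> (1,2) -> (1,3) -> (1,4) -> (2,4) -> (3,4)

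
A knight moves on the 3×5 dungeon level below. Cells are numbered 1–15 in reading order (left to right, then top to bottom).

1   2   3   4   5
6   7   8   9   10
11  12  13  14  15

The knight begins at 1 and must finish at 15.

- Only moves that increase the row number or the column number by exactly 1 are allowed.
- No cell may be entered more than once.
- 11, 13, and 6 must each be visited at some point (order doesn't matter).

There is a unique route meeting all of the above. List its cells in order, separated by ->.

1 -> 6 -> 11 -> 12 -> 13 -> 14 -> 15

Moves only go right or down, so the column and row indices never decrease.
Route from 1: down 2 to 11, right 4 to 15 — 6 moves in all.
Check: all required cells visited.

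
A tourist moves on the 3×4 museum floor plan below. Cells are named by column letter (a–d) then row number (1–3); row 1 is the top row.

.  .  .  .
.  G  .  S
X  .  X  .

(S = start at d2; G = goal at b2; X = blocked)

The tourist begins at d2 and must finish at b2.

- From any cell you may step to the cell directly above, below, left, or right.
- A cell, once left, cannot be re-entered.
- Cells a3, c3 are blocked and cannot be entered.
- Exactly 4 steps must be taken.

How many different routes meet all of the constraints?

3

Need simple routes of exactly 4 moves from d2 to b2 (Manhattan distance 2, so 1 moves are spent on a detour and 1 undoing it).
Enumerating: d2 d1 c1 c2 b2 | d2 d1 c1 b1 b2 | d2 c2 c1 b1 b2.
That gives 3 routes.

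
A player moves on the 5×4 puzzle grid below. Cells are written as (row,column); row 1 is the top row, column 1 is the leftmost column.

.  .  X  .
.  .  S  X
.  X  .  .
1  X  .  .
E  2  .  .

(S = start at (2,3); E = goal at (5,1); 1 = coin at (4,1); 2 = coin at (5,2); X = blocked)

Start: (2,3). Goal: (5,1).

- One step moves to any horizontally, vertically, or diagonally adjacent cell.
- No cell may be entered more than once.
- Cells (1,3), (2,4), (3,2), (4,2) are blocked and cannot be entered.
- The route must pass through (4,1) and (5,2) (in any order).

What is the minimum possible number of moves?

Any route passes through (4,1) and (5,2) in some order between (2,3) and (5,1). Summing Chebyshev distances along each leg and taking the cheapest ordering ((2,3) → (4,1) → (5,2) → (5,1)) gives a lower bound of 2 + 1 + 1 = 4 moves.
That bound ignores the blocked cells. Measuring each leg by the fewest moves that actually steer around them ((2,3)→(4,1): 3; (4,1)→(5,2): 1; (5,2)→(5,1): 1) raises the lower bound to 5.
A route of 5 moves exists: (2,3) → (2,2) → (3,1) → (4,1) → (5,2) → (5,1).
Since 5 matches that lower bound, it is optimal.

5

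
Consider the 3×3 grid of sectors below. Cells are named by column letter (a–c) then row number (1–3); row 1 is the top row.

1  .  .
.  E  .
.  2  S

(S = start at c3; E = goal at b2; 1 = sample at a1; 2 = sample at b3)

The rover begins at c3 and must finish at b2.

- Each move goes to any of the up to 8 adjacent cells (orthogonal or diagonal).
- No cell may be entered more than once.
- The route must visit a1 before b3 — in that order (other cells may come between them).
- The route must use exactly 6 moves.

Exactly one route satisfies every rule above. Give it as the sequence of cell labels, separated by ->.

c3 -> c2 -> b1 -> a1 -> a2 -> b3 -> b2

The waypoints must appear in the order a1, b3, with no cell reused.
Route from c3: up to c2, up-left to b1, left to a1, down to a2, down-right to b3, up to b2 — 6 moves in all.
Check: order respected (1 at step 3, 2 at step 5); 6 moves as required.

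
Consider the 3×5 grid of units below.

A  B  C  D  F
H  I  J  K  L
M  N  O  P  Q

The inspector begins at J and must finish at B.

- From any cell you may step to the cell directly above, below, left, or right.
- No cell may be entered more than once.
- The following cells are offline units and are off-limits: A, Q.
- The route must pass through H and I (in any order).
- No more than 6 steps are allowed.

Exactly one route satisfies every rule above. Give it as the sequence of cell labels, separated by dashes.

Any route must reach H and I and still end at B within 6 moves, so the order of the required stops is forced.
Route from J: down 1 to O, left 2 to M, up 1 to H, right 1 to I, up 1 to B — 6 moves in all.
Check: all required cells visited; 6 ≤ 6 moves.

J - O - N - M - H - I - B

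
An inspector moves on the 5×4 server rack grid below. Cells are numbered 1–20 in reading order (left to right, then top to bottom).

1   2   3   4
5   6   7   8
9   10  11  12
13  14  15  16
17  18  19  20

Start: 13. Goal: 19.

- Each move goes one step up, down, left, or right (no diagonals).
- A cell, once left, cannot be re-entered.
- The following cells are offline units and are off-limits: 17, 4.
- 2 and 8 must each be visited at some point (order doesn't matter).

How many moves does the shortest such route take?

Any route passes through 2 and 8 in some order between 13 and 19. Summing Manhattan distances along each leg and taking the cheapest ordering (13 → 2 → 8 → 19) gives a lower bound of 4 + 3 + 4 = 11 moves.
A route of 11 moves achieves this: 13 → 9 → 5 → 1 → 2 → 6 → 7 → 8 → 12 → 16 → 20 → 19.
Since 11 matches the lower bound, it is optimal.

11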